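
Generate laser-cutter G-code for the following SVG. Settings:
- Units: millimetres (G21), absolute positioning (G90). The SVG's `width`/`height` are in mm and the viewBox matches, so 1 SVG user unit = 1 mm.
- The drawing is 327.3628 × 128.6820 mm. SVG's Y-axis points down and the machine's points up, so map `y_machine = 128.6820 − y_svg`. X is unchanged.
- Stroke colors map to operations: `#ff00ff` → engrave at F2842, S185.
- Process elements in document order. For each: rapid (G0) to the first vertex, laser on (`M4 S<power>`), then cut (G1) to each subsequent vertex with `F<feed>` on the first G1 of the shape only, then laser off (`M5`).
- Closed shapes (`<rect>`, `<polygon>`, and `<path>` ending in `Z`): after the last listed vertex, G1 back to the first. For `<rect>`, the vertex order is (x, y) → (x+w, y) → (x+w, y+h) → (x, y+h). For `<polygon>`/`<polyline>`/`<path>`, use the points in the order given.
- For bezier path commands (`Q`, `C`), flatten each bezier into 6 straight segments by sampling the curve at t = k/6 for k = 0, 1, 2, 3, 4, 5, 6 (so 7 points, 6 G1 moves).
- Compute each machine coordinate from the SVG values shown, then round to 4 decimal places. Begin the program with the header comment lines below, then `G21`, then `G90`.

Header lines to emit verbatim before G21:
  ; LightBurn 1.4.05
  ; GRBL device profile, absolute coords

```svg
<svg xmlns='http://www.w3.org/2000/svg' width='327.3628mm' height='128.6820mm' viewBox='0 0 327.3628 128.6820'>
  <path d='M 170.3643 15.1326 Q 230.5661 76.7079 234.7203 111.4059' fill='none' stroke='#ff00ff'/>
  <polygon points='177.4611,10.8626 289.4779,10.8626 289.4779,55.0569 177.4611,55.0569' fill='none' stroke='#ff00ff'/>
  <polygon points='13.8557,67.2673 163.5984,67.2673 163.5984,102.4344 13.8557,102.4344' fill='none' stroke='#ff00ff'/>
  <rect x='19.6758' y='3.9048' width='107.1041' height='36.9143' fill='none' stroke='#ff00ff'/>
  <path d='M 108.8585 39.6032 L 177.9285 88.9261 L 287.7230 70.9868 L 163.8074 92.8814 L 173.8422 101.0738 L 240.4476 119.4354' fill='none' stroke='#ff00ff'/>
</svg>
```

; LightBurn 1.4.05
; GRBL device profile, absolute coords
G21
G90
G0 X170.3643 Y113.5494
M4 S185
G1 X188.8747 Y93.7709 F2842
G1 X204.2713 Y75.4856
G1 X216.5542 Y58.6934
G1 X225.7233 Y43.3945
G1 X231.7787 Y29.5887
G1 X234.7203 Y17.2761
M5
G0 X177.4611 Y117.8194
M4 S185
G1 X289.4779 Y117.8194 F2842
G1 X289.4779 Y73.6251
G1 X177.4611 Y73.6251
G1 X177.4611 Y117.8194
M5
G0 X13.8557 Y61.4147
M4 S185
G1 X163.5984 Y61.4147 F2842
G1 X163.5984 Y26.2476
G1 X13.8557 Y26.2476
G1 X13.8557 Y61.4147
M5
G0 X19.6758 Y124.7772
M4 S185
G1 X126.7799 Y124.7772 F2842
G1 X126.7799 Y87.8629
G1 X19.6758 Y87.8629
G1 X19.6758 Y124.7772
M5
G0 X108.8585 Y89.0788
M4 S185
G1 X177.9285 Y39.7559 F2842
G1 X287.7230 Y57.6952
G1 X163.8074 Y35.8006
G1 X173.8422 Y27.6082
G1 X240.4476 Y9.2466
M5

Since the viewBox matches the mm dimensions, user units are millimetres directly. The only transform is the Y-flip y_m = 128.6820 − y_svg.

Shape 1 is a quadratic bezier drawn with `<path>`. Its stroke #ff00ff means engrave at S185, F2842. After flipping Y the toolpath is (170.3643,113.5494) → (188.8747,93.7709) → (204.2713,75.4856) → (216.5542,58.6934) → (225.7233,43.3945) → (231.7787,29.5887) → (234.7203,17.2761).

Shape 2 is a rectangle drawn with `<polygon>`. Its stroke #ff00ff means engrave at S185, F2842. After flipping Y the toolpath is (177.4611,117.8194) → (289.4779,117.8194) → (289.4779,73.6251) → (177.4611,73.6251) → (177.4611,117.8194), returning to the start.

Shape 3 is a rectangle drawn with `<polygon>`. Its stroke #ff00ff means engrave at S185, F2842. After flipping Y the toolpath is (13.8557,61.4147) → (163.5984,61.4147) → (163.5984,26.2476) → (13.8557,26.2476) → (13.8557,61.4147), returning to the start.

Shape 4 is a rectangle drawn with `<rect>`. Its stroke #ff00ff means engrave at S185, F2842. After flipping Y the toolpath is (19.6758,124.7772) → (126.7799,124.7772) → (126.7799,87.8629) → (19.6758,87.8629) → (19.6758,124.7772), returning to the start.

Shape 5 is a open polyline drawn with `<path>`. Its stroke #ff00ff means engrave at S185, F2842. After flipping Y the toolpath is (108.8585,89.0788) → (177.9285,39.7559) → (287.7230,57.6952) → (163.8074,35.8006) → (173.8422,27.6082) → (240.4476,9.2466).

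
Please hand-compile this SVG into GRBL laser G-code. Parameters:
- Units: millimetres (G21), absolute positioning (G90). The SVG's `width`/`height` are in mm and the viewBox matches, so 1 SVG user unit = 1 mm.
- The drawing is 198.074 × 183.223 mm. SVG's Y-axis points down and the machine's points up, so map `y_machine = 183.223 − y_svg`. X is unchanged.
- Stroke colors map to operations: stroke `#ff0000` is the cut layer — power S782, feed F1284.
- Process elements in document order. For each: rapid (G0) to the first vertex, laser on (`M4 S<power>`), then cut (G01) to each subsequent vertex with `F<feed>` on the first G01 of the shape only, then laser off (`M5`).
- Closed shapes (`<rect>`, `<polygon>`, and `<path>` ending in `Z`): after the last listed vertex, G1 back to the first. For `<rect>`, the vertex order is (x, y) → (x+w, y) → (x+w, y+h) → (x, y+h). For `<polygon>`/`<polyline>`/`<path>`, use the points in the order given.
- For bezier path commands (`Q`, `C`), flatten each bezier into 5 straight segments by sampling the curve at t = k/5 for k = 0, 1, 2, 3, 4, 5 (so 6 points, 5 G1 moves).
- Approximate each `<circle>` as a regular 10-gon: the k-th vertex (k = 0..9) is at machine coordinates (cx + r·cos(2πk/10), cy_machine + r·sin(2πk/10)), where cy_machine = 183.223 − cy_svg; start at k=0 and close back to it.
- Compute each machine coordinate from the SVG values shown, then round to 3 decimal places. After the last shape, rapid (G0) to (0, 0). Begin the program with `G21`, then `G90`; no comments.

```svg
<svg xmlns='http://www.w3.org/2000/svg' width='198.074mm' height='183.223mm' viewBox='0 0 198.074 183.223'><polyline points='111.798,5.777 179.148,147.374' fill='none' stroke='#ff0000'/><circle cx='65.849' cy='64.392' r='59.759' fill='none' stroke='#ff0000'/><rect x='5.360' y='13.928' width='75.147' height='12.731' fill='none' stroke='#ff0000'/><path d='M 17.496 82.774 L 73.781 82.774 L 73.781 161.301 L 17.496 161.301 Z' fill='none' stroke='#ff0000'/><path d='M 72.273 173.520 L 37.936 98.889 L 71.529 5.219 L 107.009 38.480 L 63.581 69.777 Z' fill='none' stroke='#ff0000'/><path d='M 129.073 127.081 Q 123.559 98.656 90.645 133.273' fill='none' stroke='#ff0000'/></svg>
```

G21
G90
G0 X111.798 Y177.446
M4 S782
G01 X179.148 Y35.849 F1284
M5
G0 X125.608 Y118.831
M4 S782
G01 X114.195 Y153.956 F1284
G01 X84.316 Y175.665
G01 X47.382 Y175.665
G01 X17.503 Y153.956
G01 X6.090 Y118.831
G01 X17.503 Y83.706
G01 X47.382 Y61.997
G01 X84.316 Y61.997
G01 X114.195 Y83.706
G01 X125.608 Y118.831
M5
G0 X5.360 Y169.295
M4 S782
G01 X80.507 Y169.295 F1284
G01 X80.507 Y156.564
G01 X5.360 Y156.564
G01 X5.360 Y169.295
M5
G0 X17.496 Y100.449
M4 S782
G01 X73.781 Y100.449 F1284
G01 X73.781 Y21.922
G01 X17.496 Y21.922
G01 X17.496 Y100.449
M5
G0 X72.273 Y9.703
M4 S782
G01 X37.936 Y84.334 F1284
G01 X71.529 Y178.004
G01 X107.009 Y144.743
G01 X63.581 Y113.446
G01 X72.273 Y9.703
M5
G0 X129.073 Y56.142
M4 S782
G01 X125.771 Y64.990 F1284
G01 X120.278 Y68.795
G01 X112.592 Y67.557
G01 X102.715 Y61.275
G01 X90.645 Y49.950
M5
G0 X0.000 Y0.000

viewBox `0 0 198.074 183.223` with mm width/height → 1 unit = 1 mm. Flip: y_m = 183.223 − y_svg.

**Shape 1** — `<polyline>` line segment, stroke `#ff0000` → cut (S782, F1284). Machine vertices: (111.798,177.446) → (179.148,35.849). Open path.

**Shape 2** — `<circle>` circle, stroke `#ff0000` → cut (S782, F1284). Machine vertices: (125.608,118.831) → (114.195,153.956) → (84.316,175.665) → (47.382,175.665) → (17.503,153.956) → (6.090,118.831) → (17.503,83.706) → (47.382,61.997) → (84.316,61.997) → (114.195,83.706) → (125.608,118.831). Closed: final G1 returns to the first vertex.

**Shape 3** — `<rect>` rectangle, stroke `#ff0000` → cut (S782, F1284). Machine vertices: (5.360,169.295) → (80.507,169.295) → (80.507,156.564) → (5.360,156.564) → (5.360,169.295). Closed: final G1 returns to the first vertex.

**Shape 4** — `<path>` rectangle, stroke `#ff0000` → cut (S782, F1284). Machine vertices: (17.496,100.449) → (73.781,100.449) → (73.781,21.922) → (17.496,21.922) → (17.496,100.449). Closed: final G1 returns to the first vertex.

**Shape 5** — `<path>` closed polygon, stroke `#ff0000` → cut (S782, F1284). Machine vertices: (72.273,9.703) → (37.936,84.334) → (71.529,178.004) → (107.009,144.743) → (63.581,113.446) → (72.273,9.703). Closed: final G1 returns to the first vertex.

**Shape 6** — `<path>` quadratic bezier, stroke `#ff0000` → cut (S782, F1284). Control points (SVG): P0=(129.073,127.081), P1=(123.559,98.656), P2=(90.645,133.273); sampled at t=k/5. Machine vertices: (129.073,56.142) → (125.771,64.990) → (120.278,68.795) → (112.592,67.557) → (102.715,61.275) → (90.645,49.950). Open path.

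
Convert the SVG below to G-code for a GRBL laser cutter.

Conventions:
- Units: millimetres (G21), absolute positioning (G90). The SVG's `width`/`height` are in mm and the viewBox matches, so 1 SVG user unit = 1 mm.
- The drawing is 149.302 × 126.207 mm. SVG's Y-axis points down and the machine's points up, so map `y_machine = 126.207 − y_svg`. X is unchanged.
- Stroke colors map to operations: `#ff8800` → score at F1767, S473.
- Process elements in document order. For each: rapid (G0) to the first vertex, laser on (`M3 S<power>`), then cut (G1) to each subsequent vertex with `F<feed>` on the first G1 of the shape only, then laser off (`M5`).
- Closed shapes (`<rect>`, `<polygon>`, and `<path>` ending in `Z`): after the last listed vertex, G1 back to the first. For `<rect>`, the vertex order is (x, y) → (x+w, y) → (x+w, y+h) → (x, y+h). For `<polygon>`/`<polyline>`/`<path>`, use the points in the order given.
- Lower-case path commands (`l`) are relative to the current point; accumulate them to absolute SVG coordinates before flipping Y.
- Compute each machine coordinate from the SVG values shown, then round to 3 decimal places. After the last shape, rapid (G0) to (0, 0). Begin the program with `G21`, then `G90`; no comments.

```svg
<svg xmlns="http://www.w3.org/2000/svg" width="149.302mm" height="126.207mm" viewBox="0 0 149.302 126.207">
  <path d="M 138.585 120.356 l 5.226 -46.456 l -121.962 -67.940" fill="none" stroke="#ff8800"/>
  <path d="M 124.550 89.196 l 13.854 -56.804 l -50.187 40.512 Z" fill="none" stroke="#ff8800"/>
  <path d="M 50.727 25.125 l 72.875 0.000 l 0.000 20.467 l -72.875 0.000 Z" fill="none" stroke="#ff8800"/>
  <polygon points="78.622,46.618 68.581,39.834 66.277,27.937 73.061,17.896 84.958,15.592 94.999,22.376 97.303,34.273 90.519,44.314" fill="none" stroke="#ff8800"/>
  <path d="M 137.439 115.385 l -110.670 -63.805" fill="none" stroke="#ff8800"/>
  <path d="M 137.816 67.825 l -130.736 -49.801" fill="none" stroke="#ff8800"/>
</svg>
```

G21
G90
G0 X138.585 Y5.851
M3 S473
G1 X143.811 Y52.307 F1767
G1 X21.849 Y120.247
M5
G0 X124.550 Y37.011
M3 S473
G1 X138.404 Y93.815 F1767
G1 X88.217 Y53.303
G1 X124.550 Y37.011
M5
G0 X50.727 Y101.082
M3 S473
G1 X123.602 Y101.082 F1767
G1 X123.602 Y80.615
G1 X50.727 Y80.615
G1 X50.727 Y101.082
M5
G0 X78.622 Y79.589
M3 S473
G1 X68.581 Y86.373 F1767
G1 X66.277 Y98.270
G1 X73.061 Y108.311
G1 X84.958 Y110.615
G1 X94.999 Y103.831
G1 X97.303 Y91.934
G1 X90.519 Y81.893
G1 X78.622 Y79.589
M5
G0 X137.439 Y10.822
M3 S473
G1 X26.769 Y74.627 F1767
M5
G0 X137.816 Y58.382
M3 S473
G1 X7.080 Y108.183 F1767
M5
G0 X0.000 Y0.000

viewBox `0 0 149.302 126.207` with mm width/height → 1 unit = 1 mm. Flip: y_m = 126.207 − y_svg.

**Shape 1** — `<path>` open polyline, stroke `#ff8800` → score (S473, F1767). Machine vertices: (138.585,5.851) → (143.811,52.307) → (21.849,120.247). Open path.

**Shape 2** — `<path>` closed polygon, stroke `#ff8800` → score (S473, F1767). Machine vertices: (124.550,37.011) → (138.404,93.815) → (88.217,53.303) → (124.550,37.011). Closed: final G1 returns to the first vertex.

**Shape 3** — `<path>` rectangle, stroke `#ff8800` → score (S473, F1767). Machine vertices: (50.727,101.082) → (123.602,101.082) → (123.602,80.615) → (50.727,80.615) → (50.727,101.082). Closed: final G1 returns to the first vertex.

**Shape 4** — `<polygon>` regular polygon, stroke `#ff8800` → score (S473, F1767). Machine vertices: (78.622,79.589) → (68.581,86.373) → (66.277,98.270) → (73.061,108.311) → (84.958,110.615) → (94.999,103.831) → (97.303,91.934) → (90.519,81.893) → (78.622,79.589). Closed: final G1 returns to the first vertex.

**Shape 5** — `<path>` line segment, stroke `#ff8800` → score (S473, F1767). Machine vertices: (137.439,10.822) → (26.769,74.627). Open path.

**Shape 6** — `<path>` line segment, stroke `#ff8800` → score (S473, F1767). Machine vertices: (137.816,58.382) → (7.080,108.183). Open path.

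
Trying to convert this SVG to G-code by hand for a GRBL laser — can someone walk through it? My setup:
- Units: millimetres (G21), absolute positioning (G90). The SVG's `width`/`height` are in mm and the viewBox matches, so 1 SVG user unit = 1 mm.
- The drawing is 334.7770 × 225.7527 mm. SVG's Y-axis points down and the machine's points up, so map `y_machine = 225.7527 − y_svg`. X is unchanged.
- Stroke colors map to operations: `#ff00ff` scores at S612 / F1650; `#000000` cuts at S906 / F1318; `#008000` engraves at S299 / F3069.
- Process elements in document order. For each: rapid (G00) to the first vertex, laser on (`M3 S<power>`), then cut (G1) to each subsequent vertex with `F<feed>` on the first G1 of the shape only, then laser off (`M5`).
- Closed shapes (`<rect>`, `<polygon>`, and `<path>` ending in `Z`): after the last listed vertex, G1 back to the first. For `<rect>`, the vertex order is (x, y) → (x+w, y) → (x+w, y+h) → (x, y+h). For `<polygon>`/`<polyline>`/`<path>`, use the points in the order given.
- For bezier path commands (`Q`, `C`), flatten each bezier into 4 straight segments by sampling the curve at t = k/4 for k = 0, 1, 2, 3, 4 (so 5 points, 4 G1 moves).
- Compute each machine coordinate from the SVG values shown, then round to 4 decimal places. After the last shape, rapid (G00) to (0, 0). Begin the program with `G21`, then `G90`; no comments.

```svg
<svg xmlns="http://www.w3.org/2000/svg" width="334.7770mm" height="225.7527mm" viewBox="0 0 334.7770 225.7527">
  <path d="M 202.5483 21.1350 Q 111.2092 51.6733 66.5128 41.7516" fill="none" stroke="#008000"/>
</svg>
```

G21
G90
G00 X202.5483 Y204.6177
M3 S299
G1 X159.7939 Y191.8773 F3069
G1 X122.8699 Y184.1944
G1 X91.7762 Y181.5690
G1 X66.5128 Y184.0011
M5
G00 X0.0000 Y0.0000

viewBox `0 0 334.7770 225.7527` with mm width/height → 1 unit = 1 mm. Flip: y_m = 225.7527 − y_svg.

**Shape 1** — `<path>` quadratic bezier, stroke `#008000` → engrave (S299, F3069). Control points (SVG): P0=(202.5483,21.1350), P1=(111.2092,51.6733), P2=(66.5128,41.7516); sampled at t=k/4. Machine vertices: (202.5483,204.6177) → (159.7939,191.8773) → (122.8699,184.1944) → (91.7762,181.5690) → (66.5128,184.0011). Open path.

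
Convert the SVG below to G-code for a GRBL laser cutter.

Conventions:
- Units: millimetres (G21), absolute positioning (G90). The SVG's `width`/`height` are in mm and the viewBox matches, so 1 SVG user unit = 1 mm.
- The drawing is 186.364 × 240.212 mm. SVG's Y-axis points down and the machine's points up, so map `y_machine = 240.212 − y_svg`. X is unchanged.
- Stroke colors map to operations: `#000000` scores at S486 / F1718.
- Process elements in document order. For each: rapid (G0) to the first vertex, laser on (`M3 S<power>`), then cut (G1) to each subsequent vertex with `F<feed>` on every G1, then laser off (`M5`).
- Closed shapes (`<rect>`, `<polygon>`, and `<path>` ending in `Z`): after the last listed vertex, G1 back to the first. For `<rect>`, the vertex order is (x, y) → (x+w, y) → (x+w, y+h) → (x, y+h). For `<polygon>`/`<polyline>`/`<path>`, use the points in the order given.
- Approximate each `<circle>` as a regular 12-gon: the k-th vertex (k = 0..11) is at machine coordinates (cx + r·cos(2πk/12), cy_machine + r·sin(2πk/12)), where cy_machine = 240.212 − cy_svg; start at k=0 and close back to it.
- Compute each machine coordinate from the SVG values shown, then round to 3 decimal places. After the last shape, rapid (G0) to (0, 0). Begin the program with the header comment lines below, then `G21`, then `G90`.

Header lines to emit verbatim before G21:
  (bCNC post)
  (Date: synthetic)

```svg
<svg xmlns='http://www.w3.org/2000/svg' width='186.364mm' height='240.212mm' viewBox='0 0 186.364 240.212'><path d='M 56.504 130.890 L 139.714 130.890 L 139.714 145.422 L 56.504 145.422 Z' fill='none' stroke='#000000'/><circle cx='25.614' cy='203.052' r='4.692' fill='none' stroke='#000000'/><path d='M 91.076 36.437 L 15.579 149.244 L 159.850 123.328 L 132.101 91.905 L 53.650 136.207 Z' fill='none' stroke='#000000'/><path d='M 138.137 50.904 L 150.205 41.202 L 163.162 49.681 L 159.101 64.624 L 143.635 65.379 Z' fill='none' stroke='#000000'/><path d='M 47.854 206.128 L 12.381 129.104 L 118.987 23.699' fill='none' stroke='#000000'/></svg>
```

(bCNC post)
(Date: synthetic)
G21
G90
G0 X56.504 Y109.322
M3 S486
G1 X139.714 Y109.322 F1718
G1 X139.714 Y94.790 F1718
G1 X56.504 Y94.790 F1718
G1 X56.504 Y109.322 F1718
M5
G0 X30.306 Y37.160
M3 S486
G1 X29.677 Y39.506 F1718
G1 X27.960 Y41.223 F1718
G1 X25.614 Y41.852 F1718
G1 X23.268 Y41.223 F1718
G1 X21.551 Y39.506 F1718
G1 X20.922 Y37.160 F1718
G1 X21.551 Y34.814 F1718
G1 X23.268 Y33.097 F1718
G1 X25.614 Y32.468 F1718
G1 X27.960 Y33.097 F1718
G1 X29.677 Y34.814 F1718
G1 X30.306 Y37.160 F1718
M5
G0 X91.076 Y203.775
M3 S486
G1 X15.579 Y90.968 F1718
G1 X159.850 Y116.884 F1718
G1 X132.101 Y148.307 F1718
G1 X53.650 Y104.005 F1718
G1 X91.076 Y203.775 F1718
M5
G0 X138.137 Y189.308
M3 S486
G1 X150.205 Y199.010 F1718
G1 X163.162 Y190.531 F1718
G1 X159.101 Y175.588 F1718
G1 X143.635 Y174.833 F1718
G1 X138.137 Y189.308 F1718
M5
G0 X47.854 Y34.084
M3 S486
G1 X12.381 Y111.108 F1718
G1 X118.987 Y216.513 F1718
M5
G0 X0.000 Y0.000

Since the viewBox matches the mm dimensions, user units are millimetres directly. The only transform is the Y-flip y_m = 240.212 − y_svg.

Shape 1 is a rectangle drawn with `<path>`. Its stroke #000000 means score at S486, F1718. After flipping Y the toolpath is (56.504,109.322) → (139.714,109.322) → (139.714,94.790) → (56.504,94.790) → (56.504,109.322), returning to the start.

Shape 2 is a circle drawn with `<circle>`. Its stroke #000000 means score at S486, F1718. After flipping Y the toolpath is (30.306,37.160) → (29.677,39.506) → (27.960,41.223) → (25.614,41.852) → (23.268,41.223) → (21.551,39.506) → (20.922,37.160) → (21.551,34.814) → (23.268,33.097) → (25.614,32.468) → (27.960,33.097) → (29.677,34.814) → (30.306,37.160), returning to the start.

Shape 3 is a closed polygon drawn with `<path>`. Its stroke #000000 means score at S486, F1718. After flipping Y the toolpath is (91.076,203.775) → (15.579,90.968) → (159.850,116.884) → (132.101,148.307) → (53.650,104.005) → (91.076,203.775), returning to the start.

Shape 4 is a regular polygon drawn with `<path>`. Its stroke #000000 means score at S486, F1718. After flipping Y the toolpath is (138.137,189.308) → (150.205,199.010) → (163.162,190.531) → (159.101,175.588) → (143.635,174.833) → (138.137,189.308), returning to the start.

Shape 5 is a open polyline drawn with `<path>`. Its stroke #000000 means score at S486, F1718. After flipping Y the toolpath is (47.854,34.084) → (12.381,111.108) → (118.987,216.513).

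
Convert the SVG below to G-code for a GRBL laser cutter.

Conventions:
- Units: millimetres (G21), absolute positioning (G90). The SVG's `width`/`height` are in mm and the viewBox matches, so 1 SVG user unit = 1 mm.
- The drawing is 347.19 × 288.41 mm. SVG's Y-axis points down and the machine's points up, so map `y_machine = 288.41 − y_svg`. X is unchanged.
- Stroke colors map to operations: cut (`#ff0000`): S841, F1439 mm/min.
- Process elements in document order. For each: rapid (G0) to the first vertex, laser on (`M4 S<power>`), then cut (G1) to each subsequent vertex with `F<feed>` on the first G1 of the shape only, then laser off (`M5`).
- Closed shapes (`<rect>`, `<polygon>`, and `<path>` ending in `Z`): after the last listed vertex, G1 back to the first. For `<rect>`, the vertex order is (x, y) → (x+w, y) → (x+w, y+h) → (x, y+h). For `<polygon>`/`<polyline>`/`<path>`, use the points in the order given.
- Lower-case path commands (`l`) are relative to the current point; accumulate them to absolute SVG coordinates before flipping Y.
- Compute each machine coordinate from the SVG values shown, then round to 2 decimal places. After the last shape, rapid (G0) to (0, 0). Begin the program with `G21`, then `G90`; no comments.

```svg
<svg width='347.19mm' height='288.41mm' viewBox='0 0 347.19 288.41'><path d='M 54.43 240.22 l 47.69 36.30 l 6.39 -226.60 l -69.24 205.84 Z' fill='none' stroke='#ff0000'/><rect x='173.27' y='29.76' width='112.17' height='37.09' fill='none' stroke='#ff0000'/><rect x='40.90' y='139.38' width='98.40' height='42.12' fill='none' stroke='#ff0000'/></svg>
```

G21
G90
G0 X54.43 Y48.19
M4 S841
G1 X102.12 Y11.89 F1439
G1 X108.51 Y238.49
G1 X39.27 Y32.65
G1 X54.43 Y48.19
M5
G0 X173.27 Y258.65
M4 S841
G1 X285.44 Y258.65 F1439
G1 X285.44 Y221.56
G1 X173.27 Y221.56
G1 X173.27 Y258.65
M5
G0 X40.90 Y149.03
M4 S841
G1 X139.30 Y149.03 F1439
G1 X139.30 Y106.91
G1 X40.90 Y106.91
G1 X40.90 Y149.03
M5
G0 X0.00 Y0.00

1 u = 1 mm; y_m = 288.41 − y.

[1] `<path>` closed polygon, #ff0000→cut S841 F1439: (54.43,48.19) → (102.12,11.89) → (108.51,238.49) → (39.27,32.65) → (54.43,48.19) (closed)

[2] `<rect>` rectangle, #ff0000→cut S841 F1439: (173.27,258.65) → (285.44,258.65) → (285.44,221.56) → (173.27,221.56) → (173.27,258.65) (closed)

[3] `<rect>` rectangle, #ff0000→cut S841 F1439: (40.90,149.03) → (139.30,149.03) → (139.30,106.91) → (40.90,106.91) → (40.90,149.03) (closed)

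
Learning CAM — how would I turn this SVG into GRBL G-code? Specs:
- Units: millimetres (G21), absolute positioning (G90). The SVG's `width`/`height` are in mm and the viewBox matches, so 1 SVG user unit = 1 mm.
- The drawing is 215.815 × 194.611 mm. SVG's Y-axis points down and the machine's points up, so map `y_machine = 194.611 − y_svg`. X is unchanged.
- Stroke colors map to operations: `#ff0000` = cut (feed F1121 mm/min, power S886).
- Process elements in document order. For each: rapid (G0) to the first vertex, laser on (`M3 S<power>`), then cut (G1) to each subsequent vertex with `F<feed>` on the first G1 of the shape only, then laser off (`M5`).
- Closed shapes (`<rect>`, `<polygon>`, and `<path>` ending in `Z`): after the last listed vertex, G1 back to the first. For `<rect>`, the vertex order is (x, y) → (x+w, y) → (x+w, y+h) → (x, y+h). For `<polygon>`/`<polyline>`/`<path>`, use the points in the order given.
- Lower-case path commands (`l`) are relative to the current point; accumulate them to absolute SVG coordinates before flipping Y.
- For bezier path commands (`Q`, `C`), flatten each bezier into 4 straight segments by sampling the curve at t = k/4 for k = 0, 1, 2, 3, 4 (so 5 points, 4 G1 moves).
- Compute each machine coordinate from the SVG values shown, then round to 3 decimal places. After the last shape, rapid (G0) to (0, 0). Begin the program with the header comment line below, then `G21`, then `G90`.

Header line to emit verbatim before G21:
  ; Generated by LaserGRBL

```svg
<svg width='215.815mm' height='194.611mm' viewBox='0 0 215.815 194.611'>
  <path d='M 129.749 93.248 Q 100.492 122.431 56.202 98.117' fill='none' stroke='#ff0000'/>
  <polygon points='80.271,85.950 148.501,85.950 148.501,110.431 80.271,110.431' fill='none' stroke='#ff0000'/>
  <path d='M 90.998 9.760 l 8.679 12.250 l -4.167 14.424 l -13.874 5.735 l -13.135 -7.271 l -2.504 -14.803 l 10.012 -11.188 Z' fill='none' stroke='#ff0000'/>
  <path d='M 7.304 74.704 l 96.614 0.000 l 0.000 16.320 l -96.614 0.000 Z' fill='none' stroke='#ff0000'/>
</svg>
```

Since the viewBox matches the mm dimensions, user units are millimetres directly. The only transform is the Y-flip y_m = 194.611 − y_svg.

Shape 1 is a quadratic bezier drawn with `<path>`. Its stroke #ff0000 means cut at S886, F1121. After flipping Y the toolpath is (129.749,101.363) → (114.181,90.115) → (96.734,85.554) → (77.407,87.681) → (56.202,96.494).

Shape 2 is a rectangle drawn with `<polygon>`. Its stroke #ff0000 means cut at S886, F1121. After flipping Y the toolpath is (80.271,108.661) → (148.501,108.661) → (148.501,84.180) → (80.271,84.180) → (80.271,108.661), returning to the start.

Shape 3 is a regular polygon drawn with `<path>`. Its stroke #ff0000 means cut at S886, F1121. After flipping Y the toolpath is (90.998,184.851) → (99.677,172.601) → (95.510,158.177) → (81.636,152.442) → (68.501,159.713) → (65.997,174.516) → (76.009,185.704) → (90.998,184.851), returning to the start.

Shape 4 is a rectangle drawn with `<path>`. Its stroke #ff0000 means cut at S886, F1121. After flipping Y the toolpath is (7.304,119.907) → (103.918,119.907) → (103.918,103.587) → (7.304,103.587) → (7.304,119.907), returning to the start.

; Generated by LaserGRBL
G21
G90
G0 X129.749 Y101.363
M3 S886
G1 X114.181 Y90.115 F1121
G1 X96.734 Y85.554
G1 X77.407 Y87.681
G1 X56.202 Y96.494
M5
G0 X80.271 Y108.661
M3 S886
G1 X148.501 Y108.661 F1121
G1 X148.501 Y84.180
G1 X80.271 Y84.180
G1 X80.271 Y108.661
M5
G0 X90.998 Y184.851
M3 S886
G1 X99.677 Y172.601 F1121
G1 X95.510 Y158.177
G1 X81.636 Y152.442
G1 X68.501 Y159.713
G1 X65.997 Y174.516
G1 X76.009 Y185.704
G1 X90.998 Y184.851
M5
G0 X7.304 Y119.907
M3 S886
G1 X103.918 Y119.907 F1121
G1 X103.918 Y103.587
G1 X7.304 Y103.587
G1 X7.304 Y119.907
M5
G0 X0.000 Y0.000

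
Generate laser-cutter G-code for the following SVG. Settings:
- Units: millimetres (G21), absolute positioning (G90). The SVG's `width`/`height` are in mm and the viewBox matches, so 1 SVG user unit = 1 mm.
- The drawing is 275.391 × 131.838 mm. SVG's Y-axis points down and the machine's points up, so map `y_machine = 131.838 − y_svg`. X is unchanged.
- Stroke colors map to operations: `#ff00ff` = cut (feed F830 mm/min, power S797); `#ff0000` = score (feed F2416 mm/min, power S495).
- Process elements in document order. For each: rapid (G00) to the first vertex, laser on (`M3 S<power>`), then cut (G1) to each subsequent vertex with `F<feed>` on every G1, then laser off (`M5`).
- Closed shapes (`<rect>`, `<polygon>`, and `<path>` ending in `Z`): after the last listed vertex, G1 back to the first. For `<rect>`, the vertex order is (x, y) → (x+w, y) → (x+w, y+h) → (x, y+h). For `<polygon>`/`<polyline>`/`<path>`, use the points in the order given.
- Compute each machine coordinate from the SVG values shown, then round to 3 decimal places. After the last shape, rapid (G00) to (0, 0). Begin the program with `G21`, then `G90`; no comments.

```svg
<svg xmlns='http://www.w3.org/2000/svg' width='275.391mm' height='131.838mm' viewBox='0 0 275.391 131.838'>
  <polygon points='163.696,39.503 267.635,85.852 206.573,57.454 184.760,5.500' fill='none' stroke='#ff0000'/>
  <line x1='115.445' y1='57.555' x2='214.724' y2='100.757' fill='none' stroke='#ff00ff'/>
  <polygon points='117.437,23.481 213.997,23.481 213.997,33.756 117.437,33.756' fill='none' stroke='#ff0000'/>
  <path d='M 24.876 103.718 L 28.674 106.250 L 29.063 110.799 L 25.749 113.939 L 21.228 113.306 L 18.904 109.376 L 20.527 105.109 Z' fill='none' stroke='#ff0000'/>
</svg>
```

Since the viewBox matches the mm dimensions, user units are millimetres directly. The only transform is the Y-flip y_m = 131.838 − y_svg.

Shape 1 is a closed polygon drawn with `<polygon>`. Its stroke #ff0000 means score at S495, F2416. After flipping Y the toolpath is (163.696,92.335) → (267.635,45.986) → (206.573,74.384) → (184.760,126.338) → (163.696,92.335), returning to the start.

Shape 2 is a line segment drawn with `<line>`. Its stroke #ff00ff means cut at S797, F830. After flipping Y the toolpath is (115.445,74.283) → (214.724,31.081).

Shape 3 is a rectangle drawn with `<polygon>`. Its stroke #ff0000 means score at S495, F2416. After flipping Y the toolpath is (117.437,108.357) → (213.997,108.357) → (213.997,98.082) → (117.437,98.082) → (117.437,108.357), returning to the start.

Shape 4 is a regular polygon drawn with `<path>`. Its stroke #ff0000 means score at S495, F2416. After flipping Y the toolpath is (24.876,28.120) → (28.674,25.588) → (29.063,21.039) → (25.749,17.899) → (21.228,18.532) → (18.904,22.462) → (20.527,26.729) → (24.876,28.120), returning to the start.

G21
G90
G00 X163.696 Y92.335
M3 S495
G1 X267.635 Y45.986 F2416
G1 X206.573 Y74.384 F2416
G1 X184.760 Y126.338 F2416
G1 X163.696 Y92.335 F2416
M5
G00 X115.445 Y74.283
M3 S797
G1 X214.724 Y31.081 F830
M5
G00 X117.437 Y108.357
M3 S495
G1 X213.997 Y108.357 F2416
G1 X213.997 Y98.082 F2416
G1 X117.437 Y98.082 F2416
G1 X117.437 Y108.357 F2416
M5
G00 X24.876 Y28.120
M3 S495
G1 X28.674 Y25.588 F2416
G1 X29.063 Y21.039 F2416
G1 X25.749 Y17.899 F2416
G1 X21.228 Y18.532 F2416
G1 X18.904 Y22.462 F2416
G1 X20.527 Y26.729 F2416
G1 X24.876 Y28.120 F2416
M5
G00 X0.000 Y0.000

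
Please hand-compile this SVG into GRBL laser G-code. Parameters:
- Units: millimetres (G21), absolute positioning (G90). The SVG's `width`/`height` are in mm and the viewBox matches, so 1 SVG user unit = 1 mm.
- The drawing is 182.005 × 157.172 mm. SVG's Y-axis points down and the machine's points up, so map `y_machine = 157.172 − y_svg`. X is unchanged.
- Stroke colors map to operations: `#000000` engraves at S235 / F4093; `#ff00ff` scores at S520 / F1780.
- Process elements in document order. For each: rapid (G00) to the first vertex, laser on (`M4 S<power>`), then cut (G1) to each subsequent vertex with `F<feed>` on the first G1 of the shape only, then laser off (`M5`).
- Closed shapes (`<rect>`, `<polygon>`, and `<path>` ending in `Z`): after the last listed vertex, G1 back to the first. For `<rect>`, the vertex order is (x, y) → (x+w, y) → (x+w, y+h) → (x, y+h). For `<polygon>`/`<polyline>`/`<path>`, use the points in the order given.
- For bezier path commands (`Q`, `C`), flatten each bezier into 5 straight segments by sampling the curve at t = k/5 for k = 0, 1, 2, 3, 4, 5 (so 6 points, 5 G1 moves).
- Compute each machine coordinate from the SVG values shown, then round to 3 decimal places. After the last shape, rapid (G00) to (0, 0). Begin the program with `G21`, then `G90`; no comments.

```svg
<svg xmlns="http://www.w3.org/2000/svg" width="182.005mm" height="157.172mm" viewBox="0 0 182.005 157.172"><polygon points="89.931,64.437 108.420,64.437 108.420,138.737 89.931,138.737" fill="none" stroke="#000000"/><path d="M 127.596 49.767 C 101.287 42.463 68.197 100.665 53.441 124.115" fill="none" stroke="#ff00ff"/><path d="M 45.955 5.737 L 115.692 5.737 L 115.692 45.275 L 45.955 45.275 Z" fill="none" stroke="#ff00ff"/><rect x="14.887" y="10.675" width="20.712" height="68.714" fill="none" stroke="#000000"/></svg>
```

G21
G90
G00 X89.931 Y92.735
M4 S235
G1 X108.420 Y92.735 F4093
G1 X108.420 Y18.435
G1 X89.931 Y18.435
G1 X89.931 Y92.735
M5
G00 X127.596 Y107.405
M4 S520
G1 X111.198 Y104.729 F1780
G1 X94.378 Y91.143
G1 X78.341 Y71.461
G1 X64.294 Y50.495
G1 X53.441 Y33.057
M5
G00 X45.955 Y151.435
M4 S520
G1 X115.692 Y151.435 F1780
G1 X115.692 Y111.897
G1 X45.955 Y111.897
G1 X45.955 Y151.435
M5
G00 X14.887 Y146.497
M4 S235
G1 X35.599 Y146.497 F4093
G1 X35.599 Y77.783
G1 X14.887 Y77.783
G1 X14.887 Y146.497
M5
G00 X0.000 Y0.000

Since the viewBox matches the mm dimensions, user units are millimetres directly. The only transform is the Y-flip y_m = 157.172 − y_svg.

Shape 1 is a rectangle drawn with `<polygon>`. Its stroke #000000 means engrave at S235, F4093. After flipping Y the toolpath is (89.931,92.735) → (108.420,92.735) → (108.420,18.435) → (89.931,18.435) → (89.931,92.735), returning to the start.

Shape 2 is a cubic bezier drawn with `<path>`. Its stroke #ff00ff means score at S520, F1780. After flipping Y the toolpath is (127.596,107.405) → (111.198,104.729) → (94.378,91.143) → (78.341,71.461) → (64.294,50.495) → (53.441,33.057).

Shape 3 is a rectangle drawn with `<path>`. Its stroke #ff00ff means score at S520, F1780. After flipping Y the toolpath is (45.955,151.435) → (115.692,151.435) → (115.692,111.897) → (45.955,111.897) → (45.955,151.435), returning to the start.

Shape 4 is a rectangle drawn with `<rect>`. Its stroke #000000 means engrave at S235, F4093. After flipping Y the toolpath is (14.887,146.497) → (35.599,146.497) → (35.599,77.783) → (14.887,77.783) → (14.887,146.497), returning to the start.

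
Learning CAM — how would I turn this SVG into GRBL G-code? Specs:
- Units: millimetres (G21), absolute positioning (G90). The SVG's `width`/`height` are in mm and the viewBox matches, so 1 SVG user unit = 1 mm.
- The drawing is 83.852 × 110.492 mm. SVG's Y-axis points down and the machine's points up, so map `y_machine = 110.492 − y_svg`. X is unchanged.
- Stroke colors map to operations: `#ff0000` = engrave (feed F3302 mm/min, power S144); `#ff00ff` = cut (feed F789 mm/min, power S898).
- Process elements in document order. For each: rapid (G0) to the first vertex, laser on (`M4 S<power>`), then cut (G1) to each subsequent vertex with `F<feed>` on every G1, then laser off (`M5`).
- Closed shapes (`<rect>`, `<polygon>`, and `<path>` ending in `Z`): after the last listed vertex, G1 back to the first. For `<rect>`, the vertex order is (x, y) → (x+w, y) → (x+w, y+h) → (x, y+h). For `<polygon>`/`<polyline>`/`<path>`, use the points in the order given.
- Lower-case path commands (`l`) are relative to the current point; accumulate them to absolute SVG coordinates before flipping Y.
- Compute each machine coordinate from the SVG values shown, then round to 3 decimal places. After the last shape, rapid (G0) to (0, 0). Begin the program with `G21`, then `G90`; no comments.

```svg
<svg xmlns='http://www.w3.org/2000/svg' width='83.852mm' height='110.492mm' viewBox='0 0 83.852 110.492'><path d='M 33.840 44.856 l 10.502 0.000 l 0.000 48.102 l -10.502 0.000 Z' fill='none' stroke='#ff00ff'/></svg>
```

viewBox `0 0 83.852 110.492` with mm width/height → 1 unit = 1 mm. Flip: y_m = 110.492 − y_svg.

**Shape 1** — `<path>` rectangle, stroke `#ff00ff` → cut (S898, F789). Machine vertices: (33.840,65.636) → (44.342,65.636) → (44.342,17.534) → (33.840,17.534) → (33.840,65.636). Closed: final G1 returns to the first vertex.

G21
G90
G0 X33.840 Y65.636
M4 S898
G1 X44.342 Y65.636 F789
G1 X44.342 Y17.534 F789
G1 X33.840 Y17.534 F789
G1 X33.840 Y65.636 F789
M5
G0 X0.000 Y0.000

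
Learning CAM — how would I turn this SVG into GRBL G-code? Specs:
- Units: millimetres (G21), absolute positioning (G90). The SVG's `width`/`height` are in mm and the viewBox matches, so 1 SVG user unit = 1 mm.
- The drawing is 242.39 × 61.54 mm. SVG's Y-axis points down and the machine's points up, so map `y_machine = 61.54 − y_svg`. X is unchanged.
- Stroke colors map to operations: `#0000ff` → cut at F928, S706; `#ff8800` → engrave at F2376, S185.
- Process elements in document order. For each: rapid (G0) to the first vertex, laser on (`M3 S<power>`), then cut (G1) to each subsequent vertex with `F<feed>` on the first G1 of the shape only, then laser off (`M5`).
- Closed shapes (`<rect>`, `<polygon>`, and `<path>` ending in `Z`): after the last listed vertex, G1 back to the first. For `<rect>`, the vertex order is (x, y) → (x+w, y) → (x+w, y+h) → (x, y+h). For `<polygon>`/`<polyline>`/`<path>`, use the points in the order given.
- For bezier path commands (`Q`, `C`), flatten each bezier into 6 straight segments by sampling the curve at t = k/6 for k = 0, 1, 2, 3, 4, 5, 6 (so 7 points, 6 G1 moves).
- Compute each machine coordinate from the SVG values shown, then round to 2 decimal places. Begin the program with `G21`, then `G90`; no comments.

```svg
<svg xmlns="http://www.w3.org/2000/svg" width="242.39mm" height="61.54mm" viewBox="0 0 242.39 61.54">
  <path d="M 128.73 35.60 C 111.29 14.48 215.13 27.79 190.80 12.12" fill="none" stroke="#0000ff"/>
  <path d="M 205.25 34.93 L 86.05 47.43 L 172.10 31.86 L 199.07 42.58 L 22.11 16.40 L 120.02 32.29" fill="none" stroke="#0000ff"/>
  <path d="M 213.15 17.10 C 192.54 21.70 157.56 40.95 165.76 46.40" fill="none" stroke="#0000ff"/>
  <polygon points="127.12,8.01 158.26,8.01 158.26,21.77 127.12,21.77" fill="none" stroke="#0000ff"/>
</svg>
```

G21
G90
G0 X128.73 Y25.94
M3 S706
G1 X128.96 Y33.92 F928
G1 X142.48 Y37.93
G1 X162.35 Y39.72
G1 X181.65 Y41.06
G1 X193.44 Y43.71
G1 X190.80 Y49.42
M5
G0 X205.25 Y26.61
M3 S706
G1 X86.05 Y14.11 F928
G1 X172.10 Y29.68
G1 X199.07 Y18.96
G1 X22.11 Y45.14
G1 X120.02 Y29.25
M5
G0 X213.15 Y44.44
M3 S706
G1 X201.91 Y41.05 F928
G1 X189.88 Y36.01
G1 X178.65 Y30.11
G1 X169.82 Y24.14
G1 X164.99 Y18.88
G1 X165.76 Y15.14
M5
G0 X127.12 Y53.53
M3 S706
G1 X158.26 Y53.53 F928
G1 X158.26 Y39.77
G1 X127.12 Y39.77
G1 X127.12 Y53.53
M5

Since the viewBox matches the mm dimensions, user units are millimetres directly. The only transform is the Y-flip y_m = 61.54 − y_svg.

Shape 1 is a cubic bezier drawn with `<path>`. Its stroke #0000ff means cut at S706, F928. After flipping Y the toolpath is (128.73,25.94) → (128.96,33.92) → (142.48,37.93) → (162.35,39.72) → (181.65,41.06) → (193.44,43.71) → (190.80,49.42).

Shape 2 is a open polyline drawn with `<path>`. Its stroke #0000ff means cut at S706, F928. After flipping Y the toolpath is (205.25,26.61) → (86.05,14.11) → (172.10,29.68) → (199.07,18.96) → (22.11,45.14) → (120.02,29.25).

Shape 3 is a cubic bezier drawn with `<path>`. Its stroke #0000ff means cut at S706, F928. After flipping Y the toolpath is (213.15,44.44) → (201.91,41.05) → (189.88,36.01) → (178.65,30.11) → (169.82,24.14) → (164.99,18.88) → (165.76,15.14).

Shape 4 is a rectangle drawn with `<polygon>`. Its stroke #0000ff means cut at S706, F928. After flipping Y the toolpath is (127.12,53.53) → (158.26,53.53) → (158.26,39.77) → (127.12,39.77) → (127.12,53.53), returning to the start.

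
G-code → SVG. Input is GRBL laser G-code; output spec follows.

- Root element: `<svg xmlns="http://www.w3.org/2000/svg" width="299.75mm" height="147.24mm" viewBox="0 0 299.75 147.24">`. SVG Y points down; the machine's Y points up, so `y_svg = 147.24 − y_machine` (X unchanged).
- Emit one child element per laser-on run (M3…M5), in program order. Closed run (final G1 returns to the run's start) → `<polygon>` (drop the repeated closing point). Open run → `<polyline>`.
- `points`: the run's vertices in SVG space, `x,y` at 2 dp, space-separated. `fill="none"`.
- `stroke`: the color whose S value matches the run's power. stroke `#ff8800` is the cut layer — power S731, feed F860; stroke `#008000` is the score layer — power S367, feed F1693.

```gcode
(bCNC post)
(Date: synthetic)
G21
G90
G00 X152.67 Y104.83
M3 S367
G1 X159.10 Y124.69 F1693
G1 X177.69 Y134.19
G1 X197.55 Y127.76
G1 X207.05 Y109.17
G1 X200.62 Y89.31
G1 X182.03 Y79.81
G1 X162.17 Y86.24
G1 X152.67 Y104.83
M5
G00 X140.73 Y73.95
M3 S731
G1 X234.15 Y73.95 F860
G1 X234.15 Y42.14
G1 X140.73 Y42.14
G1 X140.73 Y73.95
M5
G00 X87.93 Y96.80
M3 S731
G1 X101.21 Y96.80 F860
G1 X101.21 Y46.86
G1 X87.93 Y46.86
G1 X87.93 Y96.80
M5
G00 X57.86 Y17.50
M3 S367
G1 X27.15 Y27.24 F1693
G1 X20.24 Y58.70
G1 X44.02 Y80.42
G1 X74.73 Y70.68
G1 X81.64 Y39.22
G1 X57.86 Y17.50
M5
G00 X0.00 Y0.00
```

y_svg = 147.24 − y_m.

[1] S367→`#008000` (score); closed run; points: 152.67,42.41 159.10,22.55 177.69,13.05 197.55,19.48 207.05,38.07 200.62,57.93 182.03,67.43 162.17,61.00

[2] S731→`#ff8800` (cut); closed run; points: 140.73,73.29 234.15,73.29 234.15,105.10 140.73,105.10

[3] S731→`#ff8800` (cut); closed run; points: 87.93,50.44 101.21,50.44 101.21,100.38 87.93,100.38

[4] S367→`#008000` (score); closed run; points: 57.86,129.74 27.15,120.00 20.24,88.54 44.02,66.82 74.73,76.56 81.64,108.02

<svg xmlns="http://www.w3.org/2000/svg" width="299.75mm" height="147.24mm" viewBox="0 0 299.75 147.24">
  <polygon points="152.67,42.41 159.10,22.55 177.69,13.05 197.55,19.48 207.05,38.07 200.62,57.93 182.03,67.43 162.17,61.00" fill="none" stroke="#008000"/>
  <polygon points="140.73,73.29 234.15,73.29 234.15,105.10 140.73,105.10" fill="none" stroke="#ff8800"/>
  <polygon points="87.93,50.44 101.21,50.44 101.21,100.38 87.93,100.38" fill="none" stroke="#ff8800"/>
  <polygon points="57.86,129.74 27.15,120.00 20.24,88.54 44.02,66.82 74.73,76.56 81.64,108.02" fill="none" stroke="#008000"/>
</svg>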